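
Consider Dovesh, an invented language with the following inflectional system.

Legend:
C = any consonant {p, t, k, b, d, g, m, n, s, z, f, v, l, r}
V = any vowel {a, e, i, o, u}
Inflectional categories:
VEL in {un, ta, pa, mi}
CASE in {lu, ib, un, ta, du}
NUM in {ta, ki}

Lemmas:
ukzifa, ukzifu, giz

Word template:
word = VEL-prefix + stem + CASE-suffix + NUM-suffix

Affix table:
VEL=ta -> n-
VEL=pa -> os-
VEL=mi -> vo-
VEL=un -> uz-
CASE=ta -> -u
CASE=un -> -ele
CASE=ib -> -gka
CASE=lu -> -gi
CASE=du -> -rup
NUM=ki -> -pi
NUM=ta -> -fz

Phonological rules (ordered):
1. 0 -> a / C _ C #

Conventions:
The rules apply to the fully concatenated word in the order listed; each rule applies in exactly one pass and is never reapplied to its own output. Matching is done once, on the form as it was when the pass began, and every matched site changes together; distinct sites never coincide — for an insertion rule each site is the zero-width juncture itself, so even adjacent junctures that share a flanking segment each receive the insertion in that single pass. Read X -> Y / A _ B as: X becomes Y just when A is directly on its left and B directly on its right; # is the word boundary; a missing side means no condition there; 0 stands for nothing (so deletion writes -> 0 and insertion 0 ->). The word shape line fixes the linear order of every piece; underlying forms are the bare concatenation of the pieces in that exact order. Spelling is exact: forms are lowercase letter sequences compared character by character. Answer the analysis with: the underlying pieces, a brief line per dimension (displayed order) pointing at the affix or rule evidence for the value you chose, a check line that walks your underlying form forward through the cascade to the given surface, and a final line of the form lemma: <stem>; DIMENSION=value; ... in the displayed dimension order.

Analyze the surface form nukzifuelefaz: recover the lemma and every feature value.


underlying: n-ukzifu-ele-fz
VEL=ta - signalled by the affix n-
CASE=un - signalled by the affix -ele
NUM=ta - signalled by the affix -fz
check: nukzifuelefz -> nukzifuelefaz
lemma: ukzifu; VEL=ta; CASE=un; NUM=ta


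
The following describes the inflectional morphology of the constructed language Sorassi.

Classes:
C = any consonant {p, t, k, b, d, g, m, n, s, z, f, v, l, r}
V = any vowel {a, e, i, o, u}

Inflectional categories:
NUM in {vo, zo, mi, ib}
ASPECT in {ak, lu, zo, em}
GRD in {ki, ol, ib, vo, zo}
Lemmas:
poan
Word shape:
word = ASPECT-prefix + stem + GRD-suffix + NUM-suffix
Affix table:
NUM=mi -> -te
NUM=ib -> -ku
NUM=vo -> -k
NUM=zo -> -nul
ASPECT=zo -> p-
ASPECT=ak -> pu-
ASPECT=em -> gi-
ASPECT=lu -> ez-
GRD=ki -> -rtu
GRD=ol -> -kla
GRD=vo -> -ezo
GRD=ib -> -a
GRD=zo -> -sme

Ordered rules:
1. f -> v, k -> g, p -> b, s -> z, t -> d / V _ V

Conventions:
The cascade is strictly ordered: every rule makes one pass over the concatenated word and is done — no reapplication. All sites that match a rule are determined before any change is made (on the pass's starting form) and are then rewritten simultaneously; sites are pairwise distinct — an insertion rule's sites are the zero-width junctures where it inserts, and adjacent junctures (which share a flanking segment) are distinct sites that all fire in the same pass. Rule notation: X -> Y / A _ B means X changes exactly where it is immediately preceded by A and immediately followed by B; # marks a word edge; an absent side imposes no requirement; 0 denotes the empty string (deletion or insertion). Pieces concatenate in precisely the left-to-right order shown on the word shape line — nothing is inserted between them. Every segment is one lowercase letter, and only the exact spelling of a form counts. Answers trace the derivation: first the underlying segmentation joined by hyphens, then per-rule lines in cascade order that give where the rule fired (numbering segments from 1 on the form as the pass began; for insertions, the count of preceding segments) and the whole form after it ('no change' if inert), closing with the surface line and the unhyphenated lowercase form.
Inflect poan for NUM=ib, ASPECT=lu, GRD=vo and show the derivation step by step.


underlying: ez-poan-ezo-ku
1. f -> v, k -> g, p -> b, s -> z, t -> d / V _ V: fires at position(s) 10: ezpoanezogu
surface: ezpoanezogu


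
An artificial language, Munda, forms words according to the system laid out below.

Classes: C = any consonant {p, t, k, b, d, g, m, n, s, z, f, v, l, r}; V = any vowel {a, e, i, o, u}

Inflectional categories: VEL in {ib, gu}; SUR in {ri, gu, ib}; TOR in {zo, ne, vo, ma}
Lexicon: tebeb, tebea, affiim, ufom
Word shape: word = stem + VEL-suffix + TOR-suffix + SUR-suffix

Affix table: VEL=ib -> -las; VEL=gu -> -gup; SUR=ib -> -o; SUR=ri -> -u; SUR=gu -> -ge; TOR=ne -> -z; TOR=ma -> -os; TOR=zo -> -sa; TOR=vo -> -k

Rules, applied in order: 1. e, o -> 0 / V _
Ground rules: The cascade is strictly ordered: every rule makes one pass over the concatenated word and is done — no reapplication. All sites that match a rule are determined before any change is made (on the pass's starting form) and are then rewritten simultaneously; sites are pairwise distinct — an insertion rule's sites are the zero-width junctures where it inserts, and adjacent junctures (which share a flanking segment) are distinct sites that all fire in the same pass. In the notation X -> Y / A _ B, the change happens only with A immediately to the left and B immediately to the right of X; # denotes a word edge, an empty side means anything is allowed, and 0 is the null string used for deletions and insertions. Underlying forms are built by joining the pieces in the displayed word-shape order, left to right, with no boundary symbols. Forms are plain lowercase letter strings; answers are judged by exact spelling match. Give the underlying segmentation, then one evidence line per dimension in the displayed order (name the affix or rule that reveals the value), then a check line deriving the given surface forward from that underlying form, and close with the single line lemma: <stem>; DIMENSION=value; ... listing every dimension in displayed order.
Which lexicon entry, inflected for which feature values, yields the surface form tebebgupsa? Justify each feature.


underlying: tebeb-gup-sa-o
VEL=gu - signalled by the affix -gup
SUR=ib - signalled by the affix -o
TOR=zo - signalled by the affix -sa
check: tebebgupsao -> tebebgupsa
lemma: tebeb; VEL=gu; SUR=ib; TOR=zo


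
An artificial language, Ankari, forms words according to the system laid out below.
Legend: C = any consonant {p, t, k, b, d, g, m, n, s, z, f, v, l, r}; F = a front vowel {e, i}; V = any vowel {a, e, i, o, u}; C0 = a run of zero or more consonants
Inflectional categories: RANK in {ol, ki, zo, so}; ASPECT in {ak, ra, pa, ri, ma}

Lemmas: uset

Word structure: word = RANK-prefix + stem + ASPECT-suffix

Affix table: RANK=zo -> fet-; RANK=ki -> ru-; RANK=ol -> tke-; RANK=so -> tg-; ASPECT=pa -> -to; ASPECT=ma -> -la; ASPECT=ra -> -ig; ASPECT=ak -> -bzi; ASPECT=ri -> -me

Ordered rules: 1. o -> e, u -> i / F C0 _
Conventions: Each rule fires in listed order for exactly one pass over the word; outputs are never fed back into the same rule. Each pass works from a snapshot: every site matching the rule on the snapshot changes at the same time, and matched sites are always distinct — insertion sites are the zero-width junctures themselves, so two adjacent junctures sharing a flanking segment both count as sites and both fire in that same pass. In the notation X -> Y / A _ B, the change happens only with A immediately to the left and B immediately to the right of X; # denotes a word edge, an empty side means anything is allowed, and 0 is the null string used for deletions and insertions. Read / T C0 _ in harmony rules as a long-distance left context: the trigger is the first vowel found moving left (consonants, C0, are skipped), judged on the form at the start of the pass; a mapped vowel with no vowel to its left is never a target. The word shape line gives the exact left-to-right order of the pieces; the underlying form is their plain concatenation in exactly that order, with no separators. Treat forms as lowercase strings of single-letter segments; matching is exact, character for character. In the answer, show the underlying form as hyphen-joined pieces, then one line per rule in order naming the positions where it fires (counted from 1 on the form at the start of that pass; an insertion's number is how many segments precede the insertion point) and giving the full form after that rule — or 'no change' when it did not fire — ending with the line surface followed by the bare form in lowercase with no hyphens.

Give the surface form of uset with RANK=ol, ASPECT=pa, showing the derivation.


underlying: tke-uset-to
1. o -> e, u -> i / F C0 _: fires at position(s) 4, 9: tkeisette
surface: tkeisette


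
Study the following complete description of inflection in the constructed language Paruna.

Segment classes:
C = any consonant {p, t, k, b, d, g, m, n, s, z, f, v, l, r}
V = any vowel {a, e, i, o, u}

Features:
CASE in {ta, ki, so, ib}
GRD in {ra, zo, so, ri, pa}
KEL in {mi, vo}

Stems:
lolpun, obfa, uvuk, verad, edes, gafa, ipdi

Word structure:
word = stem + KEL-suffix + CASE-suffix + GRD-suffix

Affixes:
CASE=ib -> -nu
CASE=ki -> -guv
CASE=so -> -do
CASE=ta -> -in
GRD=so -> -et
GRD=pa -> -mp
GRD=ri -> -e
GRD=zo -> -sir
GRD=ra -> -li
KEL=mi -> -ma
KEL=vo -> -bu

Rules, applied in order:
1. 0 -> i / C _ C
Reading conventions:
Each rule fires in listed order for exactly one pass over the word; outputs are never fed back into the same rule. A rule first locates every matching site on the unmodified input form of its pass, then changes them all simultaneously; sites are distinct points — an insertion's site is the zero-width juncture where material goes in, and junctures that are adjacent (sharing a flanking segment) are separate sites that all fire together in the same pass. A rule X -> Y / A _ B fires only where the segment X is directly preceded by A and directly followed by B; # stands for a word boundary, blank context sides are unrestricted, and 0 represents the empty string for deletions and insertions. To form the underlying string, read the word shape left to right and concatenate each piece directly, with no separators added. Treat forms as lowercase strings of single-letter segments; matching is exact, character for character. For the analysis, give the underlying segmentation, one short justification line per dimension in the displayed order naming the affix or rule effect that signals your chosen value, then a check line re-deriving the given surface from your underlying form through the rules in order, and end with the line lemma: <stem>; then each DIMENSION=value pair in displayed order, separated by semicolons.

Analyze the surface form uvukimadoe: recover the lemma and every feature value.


underlying: uvuk-ma-do-e
CASE=so - signalled by the affix -do
GRD=ri - signalled by the affix -e
KEL=mi - signalled by the affix -ma
check: uvukmadoe -> uvukimadoe
lemma: uvuk; CASE=so; GRD=ri; KEL=mi


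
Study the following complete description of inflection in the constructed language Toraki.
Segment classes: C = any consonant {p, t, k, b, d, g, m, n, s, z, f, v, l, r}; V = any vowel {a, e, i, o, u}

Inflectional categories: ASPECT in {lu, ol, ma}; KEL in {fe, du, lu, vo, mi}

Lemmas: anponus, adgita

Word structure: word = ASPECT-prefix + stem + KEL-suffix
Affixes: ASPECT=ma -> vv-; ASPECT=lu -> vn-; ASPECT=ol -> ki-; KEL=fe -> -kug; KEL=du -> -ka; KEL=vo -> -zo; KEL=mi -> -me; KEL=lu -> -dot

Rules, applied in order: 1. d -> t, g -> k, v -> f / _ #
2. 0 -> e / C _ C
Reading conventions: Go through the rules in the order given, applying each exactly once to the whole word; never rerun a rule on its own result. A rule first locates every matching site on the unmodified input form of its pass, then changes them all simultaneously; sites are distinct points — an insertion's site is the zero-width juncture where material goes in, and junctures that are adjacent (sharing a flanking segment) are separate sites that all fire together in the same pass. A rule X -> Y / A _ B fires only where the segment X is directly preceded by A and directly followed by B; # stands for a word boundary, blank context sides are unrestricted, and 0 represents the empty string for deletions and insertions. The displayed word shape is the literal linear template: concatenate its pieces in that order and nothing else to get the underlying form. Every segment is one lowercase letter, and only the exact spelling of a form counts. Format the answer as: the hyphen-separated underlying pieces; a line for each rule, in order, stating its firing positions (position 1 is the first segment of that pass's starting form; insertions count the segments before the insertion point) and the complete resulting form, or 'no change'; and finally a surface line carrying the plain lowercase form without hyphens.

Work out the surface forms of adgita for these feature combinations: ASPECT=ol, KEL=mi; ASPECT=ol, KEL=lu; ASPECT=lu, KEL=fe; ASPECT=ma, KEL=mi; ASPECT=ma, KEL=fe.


cell ASPECT=ol, KEL=mi:
underlying: ki-adgita-me
1. d -> t, g -> k, v -> f / _ #: no change
2. 0 -> e / C _ C: inserts after position(s) 4: kiadegitame
surface: kiadegitame

cell ASPECT=ol, KEL=lu:
underlying: ki-adgita-dot
1. d -> t, g -> k, v -> f / _ #: no change
2. 0 -> e / C _ C: inserts after position(s) 4: kiadegitadot
surface: kiadegitadot

cell ASPECT=lu, KEL=fe:
underlying: vn-adgita-kug
1. d -> t, g -> k, v -> f / _ #: fires at position(s) 11: vnadgitakuk
2. 0 -> e / C _ C: inserts after position(s) 1, 4: venadegitakuk
surface: venadegitakuk

cell ASPECT=ma, KEL=mi:
underlying: vv-adgita-me
1. d -> t, g -> k, v -> f / _ #: no change
2. 0 -> e / C _ C: inserts after position(s) 1, 4: vevadegitame
surface: vevadegitame

cell ASPECT=ma, KEL=fe:
underlying: vv-adgita-kug
1. d -> t, g -> k, v -> f / _ #: fires at position(s) 11: vvadgitakuk
2. 0 -> e / C _ C: inserts after position(s) 1, 4: vevadegitakuk
surface: vevadegitakuk


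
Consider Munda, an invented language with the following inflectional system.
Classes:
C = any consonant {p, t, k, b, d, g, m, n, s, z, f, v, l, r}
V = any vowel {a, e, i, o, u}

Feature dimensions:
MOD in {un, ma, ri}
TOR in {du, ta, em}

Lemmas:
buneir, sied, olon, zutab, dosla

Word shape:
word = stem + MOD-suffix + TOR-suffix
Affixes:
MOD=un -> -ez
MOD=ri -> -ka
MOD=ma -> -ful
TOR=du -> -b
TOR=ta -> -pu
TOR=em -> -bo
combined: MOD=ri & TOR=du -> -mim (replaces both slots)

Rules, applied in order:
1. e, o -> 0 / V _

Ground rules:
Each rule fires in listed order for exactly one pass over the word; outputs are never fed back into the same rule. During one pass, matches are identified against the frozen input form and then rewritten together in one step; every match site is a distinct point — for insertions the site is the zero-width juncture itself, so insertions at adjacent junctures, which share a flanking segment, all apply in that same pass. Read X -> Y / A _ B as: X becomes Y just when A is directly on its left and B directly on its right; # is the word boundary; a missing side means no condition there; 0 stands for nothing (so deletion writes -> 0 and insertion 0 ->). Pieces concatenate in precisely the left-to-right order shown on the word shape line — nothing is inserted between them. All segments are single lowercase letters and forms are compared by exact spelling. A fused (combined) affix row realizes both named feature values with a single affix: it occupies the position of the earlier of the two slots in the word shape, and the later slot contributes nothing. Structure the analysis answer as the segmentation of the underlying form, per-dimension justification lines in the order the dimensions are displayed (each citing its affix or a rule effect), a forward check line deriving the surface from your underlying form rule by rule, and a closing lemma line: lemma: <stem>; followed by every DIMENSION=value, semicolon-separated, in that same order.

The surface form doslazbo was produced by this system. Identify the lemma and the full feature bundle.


underlying: dosla-ez-bo
MOD=un - signalled by the affix -ez
TOR=em - signalled by the affix -bo
check: doslaezbo -> doslazbo
lemma: dosla; MOD=un; TOR=em


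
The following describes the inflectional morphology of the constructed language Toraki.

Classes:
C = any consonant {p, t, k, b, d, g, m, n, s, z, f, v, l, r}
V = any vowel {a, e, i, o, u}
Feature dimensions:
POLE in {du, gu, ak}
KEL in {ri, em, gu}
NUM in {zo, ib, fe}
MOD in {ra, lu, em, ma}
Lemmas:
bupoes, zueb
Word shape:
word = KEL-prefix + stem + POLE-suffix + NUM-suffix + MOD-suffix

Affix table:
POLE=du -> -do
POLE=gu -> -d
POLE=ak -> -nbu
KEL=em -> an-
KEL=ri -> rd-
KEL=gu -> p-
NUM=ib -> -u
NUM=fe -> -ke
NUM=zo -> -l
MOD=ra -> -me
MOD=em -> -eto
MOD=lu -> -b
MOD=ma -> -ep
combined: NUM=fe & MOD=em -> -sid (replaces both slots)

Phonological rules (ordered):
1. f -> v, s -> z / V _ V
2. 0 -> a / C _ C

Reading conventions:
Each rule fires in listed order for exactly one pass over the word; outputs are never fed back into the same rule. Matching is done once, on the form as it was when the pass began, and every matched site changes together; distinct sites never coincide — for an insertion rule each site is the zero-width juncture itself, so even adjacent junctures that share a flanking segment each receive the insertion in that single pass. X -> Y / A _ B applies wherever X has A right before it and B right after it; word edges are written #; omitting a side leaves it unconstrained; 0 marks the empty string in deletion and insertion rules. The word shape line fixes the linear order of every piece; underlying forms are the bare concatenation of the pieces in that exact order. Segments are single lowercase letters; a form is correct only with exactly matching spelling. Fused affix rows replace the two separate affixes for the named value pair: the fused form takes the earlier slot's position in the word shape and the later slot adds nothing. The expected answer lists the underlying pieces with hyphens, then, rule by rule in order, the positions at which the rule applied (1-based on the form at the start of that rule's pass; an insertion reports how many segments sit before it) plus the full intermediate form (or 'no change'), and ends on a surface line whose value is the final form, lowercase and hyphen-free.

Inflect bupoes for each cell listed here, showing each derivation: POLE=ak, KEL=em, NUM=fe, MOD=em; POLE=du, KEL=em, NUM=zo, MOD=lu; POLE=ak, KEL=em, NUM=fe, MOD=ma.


cell POLE=ak, KEL=em, NUM=fe, MOD=em:
underlying: an-bupoes-nbu-sid
1. f -> v, s -> z / V _ V: fires at position(s) 12: anbupoesnbuzid
2. 0 -> a / C _ C: inserts after position(s) 2, 8, 9: anabupoesanabuzid
surface: anabupoesanabuzid

cell POLE=du, KEL=em, NUM=zo, MOD=lu:
underlying: an-bupoes-do-l-b
1. f -> v, s -> z / V _ V: no change
2. 0 -> a / C _ C: inserts after position(s) 2, 8, 11: anabupoesadolab
surface: anabupoesadolab

cell POLE=ak, KEL=em, NUM=fe, MOD=ma:
underlying: an-bupoes-nbu-ke-ep
1. f -> v, s -> z / V _ V: no change
2. 0 -> a / C _ C: inserts after position(s) 2, 8, 9: anabupoesanabukeep
surface: anabupoesanabukeep


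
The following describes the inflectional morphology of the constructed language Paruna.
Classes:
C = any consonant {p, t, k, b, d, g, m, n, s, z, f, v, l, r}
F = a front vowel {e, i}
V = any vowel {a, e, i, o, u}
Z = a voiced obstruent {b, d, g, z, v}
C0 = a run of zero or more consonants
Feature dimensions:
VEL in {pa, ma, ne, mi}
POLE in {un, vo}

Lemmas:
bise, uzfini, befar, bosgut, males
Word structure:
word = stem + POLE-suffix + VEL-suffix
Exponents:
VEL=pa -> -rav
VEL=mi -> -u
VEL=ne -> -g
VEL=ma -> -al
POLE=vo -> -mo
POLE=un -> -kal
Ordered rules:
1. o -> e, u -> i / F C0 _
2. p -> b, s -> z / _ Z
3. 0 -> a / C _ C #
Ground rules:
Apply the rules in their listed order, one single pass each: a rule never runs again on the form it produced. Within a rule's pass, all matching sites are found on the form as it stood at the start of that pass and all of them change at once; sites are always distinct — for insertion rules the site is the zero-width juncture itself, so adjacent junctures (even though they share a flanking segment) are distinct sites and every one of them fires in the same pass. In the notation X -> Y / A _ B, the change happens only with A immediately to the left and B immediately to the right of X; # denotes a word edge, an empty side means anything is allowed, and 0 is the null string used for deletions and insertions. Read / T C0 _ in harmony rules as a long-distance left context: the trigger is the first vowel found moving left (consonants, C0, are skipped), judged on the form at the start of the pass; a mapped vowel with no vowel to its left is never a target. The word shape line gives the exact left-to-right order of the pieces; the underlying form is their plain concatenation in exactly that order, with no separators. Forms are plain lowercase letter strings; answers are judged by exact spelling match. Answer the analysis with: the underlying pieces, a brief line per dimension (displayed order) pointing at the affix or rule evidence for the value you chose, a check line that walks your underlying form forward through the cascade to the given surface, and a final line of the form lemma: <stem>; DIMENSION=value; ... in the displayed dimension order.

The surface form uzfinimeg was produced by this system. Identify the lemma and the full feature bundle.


underlying: uzfini-mo-g
VEL=ne - signalled by the affix -g
POLE=vo - signalled by the affix -mo
check: uzfinimog -> uzfinimeg -> uzfinimeg -> uzfinimeg
lemma: uzfini; VEL=ne; POLE=vo


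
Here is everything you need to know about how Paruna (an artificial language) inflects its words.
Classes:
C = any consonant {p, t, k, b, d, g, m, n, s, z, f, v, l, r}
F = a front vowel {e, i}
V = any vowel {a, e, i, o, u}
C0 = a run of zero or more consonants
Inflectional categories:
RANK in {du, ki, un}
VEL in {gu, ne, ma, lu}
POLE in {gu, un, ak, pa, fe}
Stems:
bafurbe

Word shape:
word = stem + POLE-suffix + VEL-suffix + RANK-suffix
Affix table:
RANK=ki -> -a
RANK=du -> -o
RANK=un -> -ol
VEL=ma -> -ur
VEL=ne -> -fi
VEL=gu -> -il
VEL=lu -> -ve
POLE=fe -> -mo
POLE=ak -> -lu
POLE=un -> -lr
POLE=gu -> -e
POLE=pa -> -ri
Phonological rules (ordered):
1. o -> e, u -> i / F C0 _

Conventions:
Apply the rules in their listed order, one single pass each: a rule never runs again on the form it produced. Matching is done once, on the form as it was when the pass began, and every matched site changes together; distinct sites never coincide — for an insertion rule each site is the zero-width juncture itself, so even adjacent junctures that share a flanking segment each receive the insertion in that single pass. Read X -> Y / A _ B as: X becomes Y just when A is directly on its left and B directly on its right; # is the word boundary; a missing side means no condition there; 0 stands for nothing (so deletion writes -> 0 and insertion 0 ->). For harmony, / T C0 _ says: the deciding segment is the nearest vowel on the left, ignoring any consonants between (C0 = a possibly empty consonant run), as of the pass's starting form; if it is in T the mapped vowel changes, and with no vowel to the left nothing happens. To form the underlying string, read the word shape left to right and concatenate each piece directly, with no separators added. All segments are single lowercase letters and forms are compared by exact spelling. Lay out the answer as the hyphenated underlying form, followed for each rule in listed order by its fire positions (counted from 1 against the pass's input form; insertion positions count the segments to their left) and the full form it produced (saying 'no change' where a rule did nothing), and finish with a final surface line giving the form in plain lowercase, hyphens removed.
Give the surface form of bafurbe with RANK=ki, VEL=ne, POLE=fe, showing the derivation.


underlying: bafurbe-mo-fi-a
1. o -> e, u -> i / F C0 _: fires at position(s) 9: bafurbemefia
surface: bafurbemefia


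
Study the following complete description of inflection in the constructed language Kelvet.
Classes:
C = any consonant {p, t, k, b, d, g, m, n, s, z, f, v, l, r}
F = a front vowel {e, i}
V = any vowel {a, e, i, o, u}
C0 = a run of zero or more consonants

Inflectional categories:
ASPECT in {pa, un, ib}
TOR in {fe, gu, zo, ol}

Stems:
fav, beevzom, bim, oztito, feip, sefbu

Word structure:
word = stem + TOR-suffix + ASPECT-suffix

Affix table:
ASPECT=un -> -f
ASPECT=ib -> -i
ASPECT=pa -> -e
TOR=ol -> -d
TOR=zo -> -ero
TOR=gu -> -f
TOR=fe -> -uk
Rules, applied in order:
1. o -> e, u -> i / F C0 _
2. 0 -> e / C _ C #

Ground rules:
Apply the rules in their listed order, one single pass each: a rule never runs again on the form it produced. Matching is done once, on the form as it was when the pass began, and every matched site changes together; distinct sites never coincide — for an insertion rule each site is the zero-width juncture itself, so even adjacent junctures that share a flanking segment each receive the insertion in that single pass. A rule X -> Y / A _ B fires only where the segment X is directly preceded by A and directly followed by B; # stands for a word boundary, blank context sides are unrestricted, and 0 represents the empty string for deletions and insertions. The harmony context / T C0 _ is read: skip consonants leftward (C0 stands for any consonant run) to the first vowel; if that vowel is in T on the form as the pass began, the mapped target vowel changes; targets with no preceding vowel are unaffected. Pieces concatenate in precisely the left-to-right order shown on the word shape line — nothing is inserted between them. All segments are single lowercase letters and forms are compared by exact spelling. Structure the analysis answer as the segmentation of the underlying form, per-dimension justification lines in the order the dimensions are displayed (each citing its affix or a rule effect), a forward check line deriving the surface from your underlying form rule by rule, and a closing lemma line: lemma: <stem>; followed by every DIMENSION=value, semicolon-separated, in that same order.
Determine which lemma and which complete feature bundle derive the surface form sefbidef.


underlying: sefbu-d-f
ASPECT=un - signalled by the affix -f
TOR=ol - signalled by the affix -d
check: sefbudf -> sefbidf -> sefbidef
lemma: sefbu; ASPECT=un; TOR=ol


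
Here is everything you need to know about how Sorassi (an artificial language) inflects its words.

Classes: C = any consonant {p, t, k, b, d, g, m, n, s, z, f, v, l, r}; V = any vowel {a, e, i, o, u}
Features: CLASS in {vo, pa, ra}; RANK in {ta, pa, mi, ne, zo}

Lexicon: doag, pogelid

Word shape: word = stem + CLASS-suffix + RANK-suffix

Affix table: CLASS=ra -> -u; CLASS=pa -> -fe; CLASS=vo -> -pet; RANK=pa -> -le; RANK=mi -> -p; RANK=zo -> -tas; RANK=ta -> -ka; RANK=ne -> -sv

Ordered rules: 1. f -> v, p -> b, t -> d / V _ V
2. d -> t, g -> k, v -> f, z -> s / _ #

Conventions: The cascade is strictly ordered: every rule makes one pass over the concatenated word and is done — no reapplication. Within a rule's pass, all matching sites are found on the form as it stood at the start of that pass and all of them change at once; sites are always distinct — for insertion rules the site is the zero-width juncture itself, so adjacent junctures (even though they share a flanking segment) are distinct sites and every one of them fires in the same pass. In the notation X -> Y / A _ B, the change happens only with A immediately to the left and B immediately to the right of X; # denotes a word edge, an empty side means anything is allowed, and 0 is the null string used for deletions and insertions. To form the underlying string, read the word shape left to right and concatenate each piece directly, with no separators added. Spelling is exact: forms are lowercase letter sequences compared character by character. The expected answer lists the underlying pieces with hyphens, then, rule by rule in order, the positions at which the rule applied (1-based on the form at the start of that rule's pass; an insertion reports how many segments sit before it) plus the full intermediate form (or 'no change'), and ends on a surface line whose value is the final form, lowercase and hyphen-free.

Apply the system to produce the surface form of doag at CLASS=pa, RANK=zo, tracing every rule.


underlying: doag-fe-tas
1. f -> v, p -> b, t -> d / V _ V: fires at position(s) 7: doagfedas
2. d -> t, g -> k, v -> f, z -> s / _ #: no change
surface: doagfedas


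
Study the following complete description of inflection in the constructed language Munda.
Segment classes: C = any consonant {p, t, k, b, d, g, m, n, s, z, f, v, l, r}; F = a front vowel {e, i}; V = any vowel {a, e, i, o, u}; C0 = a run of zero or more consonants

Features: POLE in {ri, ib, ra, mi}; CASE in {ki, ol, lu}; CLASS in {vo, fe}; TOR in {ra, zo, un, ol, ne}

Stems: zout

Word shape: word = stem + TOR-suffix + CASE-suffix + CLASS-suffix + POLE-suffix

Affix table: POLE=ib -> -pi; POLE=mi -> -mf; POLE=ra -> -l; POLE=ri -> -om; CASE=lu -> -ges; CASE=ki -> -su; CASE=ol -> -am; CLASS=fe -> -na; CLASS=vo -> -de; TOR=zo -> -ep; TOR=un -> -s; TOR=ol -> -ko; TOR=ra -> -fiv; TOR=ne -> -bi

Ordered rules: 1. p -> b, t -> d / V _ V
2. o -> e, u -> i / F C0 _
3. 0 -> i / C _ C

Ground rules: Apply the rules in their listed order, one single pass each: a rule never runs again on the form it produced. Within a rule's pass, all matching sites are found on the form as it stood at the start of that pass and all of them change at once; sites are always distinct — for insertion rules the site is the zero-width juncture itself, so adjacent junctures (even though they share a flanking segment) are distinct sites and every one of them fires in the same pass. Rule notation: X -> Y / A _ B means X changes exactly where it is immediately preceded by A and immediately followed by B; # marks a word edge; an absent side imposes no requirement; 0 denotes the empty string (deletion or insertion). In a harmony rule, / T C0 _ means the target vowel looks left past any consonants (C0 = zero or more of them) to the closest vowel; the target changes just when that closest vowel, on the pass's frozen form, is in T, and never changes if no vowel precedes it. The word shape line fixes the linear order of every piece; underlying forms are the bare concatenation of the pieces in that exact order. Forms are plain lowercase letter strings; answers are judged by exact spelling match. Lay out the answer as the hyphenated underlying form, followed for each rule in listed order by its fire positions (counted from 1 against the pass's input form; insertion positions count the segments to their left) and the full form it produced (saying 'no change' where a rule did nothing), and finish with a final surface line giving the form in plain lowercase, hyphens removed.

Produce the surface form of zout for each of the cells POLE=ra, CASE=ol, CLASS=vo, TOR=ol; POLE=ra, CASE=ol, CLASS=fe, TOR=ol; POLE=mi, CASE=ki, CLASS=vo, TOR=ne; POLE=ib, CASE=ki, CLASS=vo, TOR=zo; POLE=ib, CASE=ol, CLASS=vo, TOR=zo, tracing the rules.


cell POLE=ra, CASE=ol, CLASS=vo, TOR=ol:
underlying: zout-ko-am-de-l
1. p -> b, t -> d / V _ V: no change
2. o -> e, u -> i / F C0 _: no change
3. 0 -> i / C _ C: inserts after position(s) 4, 8: zoutikoamidel
surface: zoutikoamidel

cell POLE=ra, CASE=ol, CLASS=fe, TOR=ol:
underlying: zout-ko-am-na-l
1. p -> b, t -> d / V _ V: no change
2. o -> e, u -> i / F C0 _: no change
3. 0 -> i / C _ C: inserts after position(s) 4, 8: zoutikoaminal
surface: zoutikoaminal

cell POLE=mi, CASE=ki, CLASS=vo, TOR=ne:
underlying: zout-bi-su-de-mf
1. p -> b, t -> d / V _ V: no change
2. o -> e, u -> i / F C0 _: fires at position(s) 8: zoutbisidemf
3. 0 -> i / C _ C: inserts after position(s) 4, 11: zoutibisidemif
surface: zoutibisidemif

cell POLE=ib, CASE=ki, CLASS=vo, TOR=zo:
underlying: zout-ep-su-de-pi
1. p -> b, t -> d / V _ V: fires at position(s) 4, 11: zoudepsudebi
2. o -> e, u -> i / F C0 _: fires at position(s) 8: zoudepsidebi
3. 0 -> i / C _ C: inserts after position(s) 6: zoudepisidebi
surface: zoudepisidebi

cell POLE=ib, CASE=ol, CLASS=vo, TOR=zo:
underlying: zout-ep-am-de-pi
1. p -> b, t -> d / V _ V: fires at position(s) 4, 6, 11: zoudebamdebi
2. o -> e, u -> i / F C0 _: no change
3. 0 -> i / C _ C: inserts after position(s) 8: zoudebamidebi
surface: zoudebamidebi


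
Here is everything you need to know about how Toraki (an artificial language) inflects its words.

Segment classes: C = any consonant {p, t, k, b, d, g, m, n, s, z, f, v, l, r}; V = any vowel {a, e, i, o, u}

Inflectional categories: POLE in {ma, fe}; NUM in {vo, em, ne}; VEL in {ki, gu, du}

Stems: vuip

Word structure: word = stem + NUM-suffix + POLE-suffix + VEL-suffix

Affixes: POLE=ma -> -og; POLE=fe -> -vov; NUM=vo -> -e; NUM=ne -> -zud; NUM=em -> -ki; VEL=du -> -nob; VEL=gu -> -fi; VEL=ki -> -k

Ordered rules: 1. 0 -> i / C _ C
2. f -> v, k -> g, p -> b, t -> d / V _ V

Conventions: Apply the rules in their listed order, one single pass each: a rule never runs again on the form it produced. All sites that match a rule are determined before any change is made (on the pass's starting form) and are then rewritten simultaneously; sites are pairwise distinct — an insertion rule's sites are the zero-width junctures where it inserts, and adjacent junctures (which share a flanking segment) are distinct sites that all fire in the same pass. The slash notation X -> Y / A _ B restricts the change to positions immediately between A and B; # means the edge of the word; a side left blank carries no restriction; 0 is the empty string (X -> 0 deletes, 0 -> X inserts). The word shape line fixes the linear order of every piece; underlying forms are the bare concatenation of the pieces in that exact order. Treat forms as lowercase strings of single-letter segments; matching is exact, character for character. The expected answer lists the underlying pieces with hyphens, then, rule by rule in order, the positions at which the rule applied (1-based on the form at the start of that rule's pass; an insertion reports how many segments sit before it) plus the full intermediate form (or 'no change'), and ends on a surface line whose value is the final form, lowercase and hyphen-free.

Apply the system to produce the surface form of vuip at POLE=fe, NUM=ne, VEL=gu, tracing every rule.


underlying: vuip-zud-vov-fi
1. 0 -> i / C _ C: inserts after position(s) 4, 7, 10: vuipizudivovifi
2. f -> v, k -> g, p -> b, t -> d / V _ V: fires at position(s) 4, 14: vuibizudivovivi
surface: vuibizudivovivi


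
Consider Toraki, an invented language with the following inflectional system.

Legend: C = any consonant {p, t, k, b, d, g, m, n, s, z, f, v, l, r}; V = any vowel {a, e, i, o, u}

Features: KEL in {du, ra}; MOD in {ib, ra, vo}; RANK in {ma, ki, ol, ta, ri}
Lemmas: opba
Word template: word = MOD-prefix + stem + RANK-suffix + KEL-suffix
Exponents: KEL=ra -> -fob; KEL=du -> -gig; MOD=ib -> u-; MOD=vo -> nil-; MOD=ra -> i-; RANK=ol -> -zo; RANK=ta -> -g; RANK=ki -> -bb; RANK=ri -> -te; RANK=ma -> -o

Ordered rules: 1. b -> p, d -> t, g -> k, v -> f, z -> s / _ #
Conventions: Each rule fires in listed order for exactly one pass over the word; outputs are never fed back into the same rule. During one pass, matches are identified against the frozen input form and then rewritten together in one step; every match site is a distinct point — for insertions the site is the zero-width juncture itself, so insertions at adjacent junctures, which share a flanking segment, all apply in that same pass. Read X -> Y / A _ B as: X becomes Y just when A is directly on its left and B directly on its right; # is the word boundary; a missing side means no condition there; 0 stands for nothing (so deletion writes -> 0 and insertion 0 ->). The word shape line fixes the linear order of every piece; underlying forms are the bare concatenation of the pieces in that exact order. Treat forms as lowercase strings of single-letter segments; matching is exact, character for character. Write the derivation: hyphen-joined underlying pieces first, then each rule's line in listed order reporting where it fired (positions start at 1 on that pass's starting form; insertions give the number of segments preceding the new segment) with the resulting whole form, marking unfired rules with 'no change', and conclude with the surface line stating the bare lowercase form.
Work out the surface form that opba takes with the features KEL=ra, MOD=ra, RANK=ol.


underlying: i-opba-zo-fob
1. b -> p, d -> t, g -> k, v -> f, z -> s / _ #: fires at position(s) 10: iopbazofop
surface: iopbazofop


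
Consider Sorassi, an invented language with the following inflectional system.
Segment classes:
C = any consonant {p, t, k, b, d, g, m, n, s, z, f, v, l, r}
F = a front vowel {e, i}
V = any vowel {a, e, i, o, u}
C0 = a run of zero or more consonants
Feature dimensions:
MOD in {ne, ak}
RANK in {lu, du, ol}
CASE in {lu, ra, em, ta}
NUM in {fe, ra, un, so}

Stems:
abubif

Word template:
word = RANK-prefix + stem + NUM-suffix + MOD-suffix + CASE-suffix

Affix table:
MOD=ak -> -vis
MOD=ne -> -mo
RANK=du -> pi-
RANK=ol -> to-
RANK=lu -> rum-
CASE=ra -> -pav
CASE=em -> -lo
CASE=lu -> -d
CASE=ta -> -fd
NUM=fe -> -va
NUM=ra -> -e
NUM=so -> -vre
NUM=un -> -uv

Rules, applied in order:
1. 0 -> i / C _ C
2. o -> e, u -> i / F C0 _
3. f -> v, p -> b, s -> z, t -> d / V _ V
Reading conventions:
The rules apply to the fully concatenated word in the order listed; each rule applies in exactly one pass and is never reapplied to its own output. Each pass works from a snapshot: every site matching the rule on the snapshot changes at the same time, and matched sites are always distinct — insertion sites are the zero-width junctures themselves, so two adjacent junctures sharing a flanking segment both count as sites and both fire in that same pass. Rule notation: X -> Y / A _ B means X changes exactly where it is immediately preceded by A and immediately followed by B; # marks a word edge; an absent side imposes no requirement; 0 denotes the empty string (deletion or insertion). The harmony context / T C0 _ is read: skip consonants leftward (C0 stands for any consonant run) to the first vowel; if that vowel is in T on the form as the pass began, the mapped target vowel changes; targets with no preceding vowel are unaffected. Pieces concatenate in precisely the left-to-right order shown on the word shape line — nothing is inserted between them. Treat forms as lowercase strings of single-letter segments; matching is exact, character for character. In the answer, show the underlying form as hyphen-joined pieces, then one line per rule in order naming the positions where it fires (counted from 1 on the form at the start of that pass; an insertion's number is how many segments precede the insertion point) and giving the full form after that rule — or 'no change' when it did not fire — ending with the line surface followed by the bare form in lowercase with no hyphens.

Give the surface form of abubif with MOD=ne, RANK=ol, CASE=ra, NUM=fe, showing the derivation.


underlying: to-abubif-va-mo-pav
1. 0 -> i / C _ C: inserts after position(s) 8: toabubifivamopav
2. o -> e, u -> i / F C0 _: no change
3. f -> v, p -> b, s -> z, t -> d / V _ V: fires at position(s) 8, 14: toabubivivamobav
surface: toabubivivamobav


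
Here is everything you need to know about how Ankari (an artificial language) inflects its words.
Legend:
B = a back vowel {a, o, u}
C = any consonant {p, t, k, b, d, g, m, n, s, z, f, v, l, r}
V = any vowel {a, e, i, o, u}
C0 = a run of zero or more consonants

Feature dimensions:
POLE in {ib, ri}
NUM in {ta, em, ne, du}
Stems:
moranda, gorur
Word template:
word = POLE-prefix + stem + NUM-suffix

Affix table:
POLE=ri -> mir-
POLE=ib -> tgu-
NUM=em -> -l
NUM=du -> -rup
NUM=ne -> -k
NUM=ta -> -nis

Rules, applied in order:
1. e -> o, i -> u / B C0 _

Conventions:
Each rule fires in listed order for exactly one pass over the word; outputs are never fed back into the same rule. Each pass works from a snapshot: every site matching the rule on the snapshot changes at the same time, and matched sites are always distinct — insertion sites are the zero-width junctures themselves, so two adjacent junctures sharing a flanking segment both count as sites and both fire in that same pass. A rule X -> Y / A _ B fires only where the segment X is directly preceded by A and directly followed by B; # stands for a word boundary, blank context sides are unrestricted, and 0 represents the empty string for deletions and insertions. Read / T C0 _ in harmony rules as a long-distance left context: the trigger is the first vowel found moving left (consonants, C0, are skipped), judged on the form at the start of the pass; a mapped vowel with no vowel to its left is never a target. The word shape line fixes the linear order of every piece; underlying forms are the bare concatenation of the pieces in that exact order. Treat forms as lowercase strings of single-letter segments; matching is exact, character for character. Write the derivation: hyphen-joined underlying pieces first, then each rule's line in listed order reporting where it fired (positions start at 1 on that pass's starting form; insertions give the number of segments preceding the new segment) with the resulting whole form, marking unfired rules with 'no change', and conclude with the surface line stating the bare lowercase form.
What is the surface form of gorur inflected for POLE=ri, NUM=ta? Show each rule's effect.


underlying: mir-gorur-nis
1. e -> o, i -> u / B C0 _: fires at position(s) 10: mirgorurnus
surface: mirgorurnus
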